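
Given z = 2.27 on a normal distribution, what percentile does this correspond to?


CDF(z) = 0.5 * (1 + erf(z/sqrt(2)))
erf(1.6051) = 0.9768
CDF = 0.9884
Percentile rank = 0.9884 * 100 = 98.84

98.84


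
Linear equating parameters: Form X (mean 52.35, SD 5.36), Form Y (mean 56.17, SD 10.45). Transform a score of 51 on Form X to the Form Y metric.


slope = SD_Y / SD_X = 10.45 / 5.36 ~ 1.9496
intercept = mean_Y - slope * mean_X = 56.17 - (10.45 / 5.36) * 52.35 ~ -45.893
Y = slope * X + intercept. To avoid rounding drift from the rounded slope/intercept, evaluate the equivalent form Y = mean_Y + SD_Y * (X - mean_X) / SD_X at full precision:
Y = 56.17 + 10.45 * (51 - 52.35) / 5.36
Y = 56.17 - 10.45 * 1.35 / 5.36
Y = 56.17 - 14.1075 / 5.36
Y = 56.17 - 2.632
Y = 53.538

53.538


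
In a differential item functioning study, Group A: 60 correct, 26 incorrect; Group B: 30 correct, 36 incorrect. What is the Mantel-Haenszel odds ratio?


Odds_A = 60/26 = 2.3077
Odds_B = 30/36 = 0.8333
OR = Odds_A / Odds_B = 2.3077 / 0.8333
Exactly, OR = (60 * 36) / (26 * 30) = 2160 / 780
OR = 2.7692

2.7692


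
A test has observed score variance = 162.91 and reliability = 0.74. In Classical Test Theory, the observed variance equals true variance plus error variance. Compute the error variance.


var_true = rxx * var_obs = 0.74 * 162.91 = 120.5534
var_error = var_obs - var_true
var_error = 162.91 - 120.5534
var_error = 42.3566

42.3566


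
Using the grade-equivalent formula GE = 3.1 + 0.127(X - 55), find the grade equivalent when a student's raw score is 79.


raw - median = 79 - 55 = 24
slope * diff = 0.127 * 24 = 3.048
GE = 3.1 + 3.048
GE = 6.148

6.148


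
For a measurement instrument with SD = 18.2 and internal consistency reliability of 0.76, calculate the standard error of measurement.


SEM = SD * sqrt(1 - rxx)
SEM = 18.2 * sqrt(1 - 0.76)
SEM = 18.2 * sqrt(0.24) = 18.2 * 0.489898
SEM = 8.9161

8.9161


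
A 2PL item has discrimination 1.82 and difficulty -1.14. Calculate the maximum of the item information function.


For 2PL, max info at theta = b = -1.14
I_max = a^2 / 4 = 1.82^2 / 4
= 3.3124 / 4
I_max = 0.8281

0.8281


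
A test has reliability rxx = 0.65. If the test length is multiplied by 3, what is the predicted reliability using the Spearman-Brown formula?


r_new = (n * rxx) / (1 + (n-1) * rxx)
r_new = (3 * 0.65) / (1 + 2 * 0.65)
r_new = 1.95 / 2.3
r_new = 0.8478

0.8478


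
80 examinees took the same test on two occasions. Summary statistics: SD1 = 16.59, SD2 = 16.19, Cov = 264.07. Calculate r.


r = cov(X,Y) / (SD_X * SD_Y)
r = 264.07 / (16.59 * 16.19)
r = 264.07 / 268.5921
r = 0.9832

0.9832


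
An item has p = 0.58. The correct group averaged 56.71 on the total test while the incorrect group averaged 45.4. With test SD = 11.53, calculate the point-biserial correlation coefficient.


q = 1 - p = 0.42
rpb = ((M1 - M0) / SD) * sqrt(p * q)
rpb = ((56.71 - 45.4) / 11.53) * sqrt(0.58 * 0.42)
rpb = 0.4841

0.4841


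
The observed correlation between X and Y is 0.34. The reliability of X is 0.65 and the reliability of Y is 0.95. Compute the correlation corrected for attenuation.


r_corrected = rxy / sqrt(rxx * ryy)
= 0.34 / sqrt(0.65 * 0.95)
= 0.34 / sqrt(0.6175)
= 0.34 / 0.785812
r_corrected = 0.4327

0.4327


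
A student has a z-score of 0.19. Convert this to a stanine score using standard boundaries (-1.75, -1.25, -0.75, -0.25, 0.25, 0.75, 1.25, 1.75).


Stanine boundaries: [-1.75, -1.25, -0.75, -0.25, 0.25, 0.75, 1.25, 1.75]
z = 0.19
Check each boundary:
  z >= -1.75 -> could be stanine 2
  z >= -1.25 -> could be stanine 3
  z >= -0.75 -> could be stanine 4
  z >= -0.25 -> could be stanine 5
  z < 0.25
  z < 0.75
  z < 1.25
  z < 1.75
Highest qualifying boundary gives stanine = 5

5


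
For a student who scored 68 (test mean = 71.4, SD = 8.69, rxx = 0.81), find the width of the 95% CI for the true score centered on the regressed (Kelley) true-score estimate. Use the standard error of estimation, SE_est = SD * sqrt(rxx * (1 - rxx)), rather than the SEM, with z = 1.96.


True score estimate = 0.81*68 + 0.19*71.4 = 68.646
SE_est = SD * sqrt(rxx * (1 - rxx)) = 8.69 * sqrt(0.81 * 0.19) = 8.69 * sqrt(0.1539) = 3.409095
CI = T_est +/- z * SE_est, so width = 2 * z * SE_est = 2 * 1.96 * 3.409095
Width = 13.3637

13.3637


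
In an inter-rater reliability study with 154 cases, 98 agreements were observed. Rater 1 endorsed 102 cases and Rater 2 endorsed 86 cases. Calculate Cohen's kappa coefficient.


P_o = 98/154 = 0.636364
P_e = (102*86 + 52*68) / 23716 = 0.518975
kappa = (P_o - P_e) / (1 - P_e)
kappa = (0.636364 - 0.518975) / (1 - 0.518975)
kappa = 0.244

0.244


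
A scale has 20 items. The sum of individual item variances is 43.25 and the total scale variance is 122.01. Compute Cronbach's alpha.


alpha = (k/(k-1)) * (1 - sum(si^2)/s_total^2)
= (20/19) * (1 - 43.25/122.01)
alpha = 0.6795

0.6795


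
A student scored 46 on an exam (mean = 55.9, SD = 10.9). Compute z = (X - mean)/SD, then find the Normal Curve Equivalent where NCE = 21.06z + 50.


z = (X - mean) / SD = (46 - 55.9) / 10.9
z = -9.9 / 10.9
z = -0.9083
NCE = NCE = 21.06z + 50
Carry z at full precision (z = -9.9 / 10.9) into the conversion:
NCE = 21.06 * (-9.9 / 10.9) + 50 = -208.494 / 10.9 + 50
NCE = -19.1279 + 50
NCE = 30.8721

30.8721


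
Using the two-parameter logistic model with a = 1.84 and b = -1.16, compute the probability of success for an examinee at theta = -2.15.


a*(theta - b) = 1.84 * (-2.15 - -1.16) = -1.8216
exp(--1.8216) = 6.1817
P = 1 / (1 + 6.1817)
P = 0.1392

0.1392


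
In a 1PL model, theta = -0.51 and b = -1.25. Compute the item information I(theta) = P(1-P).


P = 1/(1+exp(-(-0.51--1.25))) = 0.677
I = P*(1-P) = 0.677 * 0.323
I = 0.2187

0.2187


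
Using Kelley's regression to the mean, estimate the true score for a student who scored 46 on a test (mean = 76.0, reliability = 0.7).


T_est = rxx * X + (1 - rxx) * mean
T_est = 0.7 * 46 + 0.3 * 76.0
T_est = 32.2 + 22.8
T_est = 55.0

55.0


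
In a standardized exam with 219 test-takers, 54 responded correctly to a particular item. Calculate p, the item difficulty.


Item difficulty p = number correct / total examinees
p = 54 / 219
p = 0.2466

0.2466


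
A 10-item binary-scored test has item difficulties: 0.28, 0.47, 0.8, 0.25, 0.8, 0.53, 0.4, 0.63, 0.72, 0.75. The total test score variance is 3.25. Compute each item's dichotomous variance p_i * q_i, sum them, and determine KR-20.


For each item, compute p_i * q_i:
  Item 1: 0.28 * 0.72 = 0.2016
  Item 2: 0.47 * 0.53 = 0.2491
  Item 3: 0.8 * 0.2 = 0.16
  Item 4: 0.25 * 0.75 = 0.1875
  Item 5: 0.8 * 0.2 = 0.16
  Item 6: 0.53 * 0.47 = 0.2491
  Item 7: 0.4 * 0.6 = 0.24
  Item 8: 0.63 * 0.37 = 0.2331
  Item 9: 0.72 * 0.28 = 0.2016
  Item 10: 0.75 * 0.25 = 0.1875
Sum(p_i * q_i) = 0.2016 + 0.2491 + 0.16 + 0.1875 + 0.16 + 0.2491 + 0.24 + 0.2331 + 0.2016 + 0.1875 = 2.0695
KR-20 = (k/(k-1)) * (1 - Sum(p_i*q_i) / Var_total)
= (10/9) * (1 - 2.0695/3.25)
= 1.1111 * 0.3632
KR-20 = 0.4036

0.4036


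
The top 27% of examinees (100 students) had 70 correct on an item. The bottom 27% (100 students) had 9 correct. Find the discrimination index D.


p_upper = 70/100 = 0.7
p_lower = 9/100 = 0.09
D = 0.7 - 0.09 = 0.61

0.61


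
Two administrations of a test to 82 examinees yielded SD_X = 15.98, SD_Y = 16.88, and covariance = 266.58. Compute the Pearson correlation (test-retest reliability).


r = cov(X,Y) / (SD_X * SD_Y)
r = 266.58 / (15.98 * 16.88)
r = 266.58 / 269.7424
r = 0.9883

0.9883


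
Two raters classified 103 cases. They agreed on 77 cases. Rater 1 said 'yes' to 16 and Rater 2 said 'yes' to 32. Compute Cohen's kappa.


P_o = 77/103 = 0.747573
P_e = (16*32 + 87*71) / 10609 = 0.630502
kappa = (P_o - P_e) / (1 - P_e)
kappa = (0.747573 - 0.630502) / (1 - 0.630502)
kappa = 0.3168

0.3168


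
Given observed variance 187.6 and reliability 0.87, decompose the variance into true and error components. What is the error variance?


var_true = rxx * var_obs = 0.87 * 187.6 = 163.212
var_error = var_obs - var_true
var_error = 187.6 - 163.212
var_error = 24.388

24.388


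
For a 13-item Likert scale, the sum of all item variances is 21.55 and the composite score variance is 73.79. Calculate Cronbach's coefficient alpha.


alpha = (k/(k-1)) * (1 - sum(si^2)/s_total^2)
= (13/12) * (1 - 21.55/73.79)
alpha = 0.767

0.767


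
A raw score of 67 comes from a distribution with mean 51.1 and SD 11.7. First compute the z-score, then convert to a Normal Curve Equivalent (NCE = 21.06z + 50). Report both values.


z = (X - mean) / SD = (67 - 51.1) / 11.7
z = 15.9 / 11.7
z = 1.359
NCE = NCE = 21.06z + 50
Carry z at full precision (z = 15.9 / 11.7) into the conversion:
NCE = 21.06 * (15.9 / 11.7) + 50 = 334.854 / 11.7 + 50
NCE = 28.62 + 50
NCE = 78.62

78.62


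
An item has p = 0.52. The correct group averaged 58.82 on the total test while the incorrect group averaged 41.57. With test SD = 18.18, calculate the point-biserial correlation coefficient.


q = 1 - p = 0.48
rpb = ((M1 - M0) / SD) * sqrt(p * q)
rpb = ((58.82 - 41.57) / 18.18) * sqrt(0.52 * 0.48)
rpb = 0.474

0.474


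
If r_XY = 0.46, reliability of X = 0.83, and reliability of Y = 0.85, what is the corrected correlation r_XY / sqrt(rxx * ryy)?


r_corrected = rxy / sqrt(rxx * ryy)
= 0.46 / sqrt(0.83 * 0.85)
= 0.46 / sqrt(0.7055)
= 0.46 / 0.83994
r_corrected = 0.5477

0.5477


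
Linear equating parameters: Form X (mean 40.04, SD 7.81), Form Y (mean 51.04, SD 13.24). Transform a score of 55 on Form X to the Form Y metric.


slope = SD_Y / SD_X = 13.24 / 7.81 ~ 1.6953
intercept = mean_Y - slope * mean_X = 51.04 - (13.24 / 7.81) * 40.04 ~ -16.8383
Y = slope * X + intercept. To avoid rounding drift from the rounded slope/intercept, evaluate the equivalent form Y = mean_Y + SD_Y * (X - mean_X) / SD_X at full precision:
Y = 51.04 + 13.24 * (55 - 40.04) / 7.81
Y = 51.04 + 13.24 * 14.96 / 7.81
Y = 51.04 + 198.0704 / 7.81
Y = 51.04 + 25.3611
Y = 76.4011

76.4011


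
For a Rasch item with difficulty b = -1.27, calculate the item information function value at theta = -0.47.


P = 1/(1+exp(-(-0.47--1.27))) = 0.69
I = P*(1-P) = 0.69 * 0.31
I = 0.2139

0.2139


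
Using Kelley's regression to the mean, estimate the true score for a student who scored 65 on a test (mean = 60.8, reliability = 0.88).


T_est = rxx * X + (1 - rxx) * mean
T_est = 0.88 * 65 + 0.12 * 60.8
T_est = 57.2 + 7.296
T_est = 64.496

64.496


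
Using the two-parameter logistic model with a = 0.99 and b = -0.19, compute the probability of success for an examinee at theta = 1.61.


a*(theta - b) = 0.99 * (1.61 - -0.19) = 1.782
exp(-1.782) = 0.1683
P = 1 / (1 + 0.1683)
P = 0.8559

0.8559


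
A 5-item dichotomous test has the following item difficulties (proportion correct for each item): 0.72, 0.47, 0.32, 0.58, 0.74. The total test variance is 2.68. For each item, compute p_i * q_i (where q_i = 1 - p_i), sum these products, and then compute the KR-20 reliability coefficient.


For each item, compute p_i * q_i:
  Item 1: 0.72 * 0.28 = 0.2016
  Item 2: 0.47 * 0.53 = 0.2491
  Item 3: 0.32 * 0.68 = 0.2176
  Item 4: 0.58 * 0.42 = 0.2436
  Item 5: 0.74 * 0.26 = 0.1924
Sum(p_i * q_i) = 0.2016 + 0.2491 + 0.2176 + 0.2436 + 0.1924 = 1.1043
KR-20 = (k/(k-1)) * (1 - Sum(p_i*q_i) / Var_total)
= (5/4) * (1 - 1.1043/2.68)
= 1.25 * 0.5879
KR-20 = 0.7349

0.7349


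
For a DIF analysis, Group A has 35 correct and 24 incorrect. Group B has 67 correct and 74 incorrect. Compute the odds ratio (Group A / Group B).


Odds_A = 35/24 = 1.4583
Odds_B = 67/74 = 0.9054
OR = Odds_A / Odds_B = 1.4583 / 0.9054
Exactly, OR = (35 * 74) / (24 * 67) = 2590 / 1608
OR = 1.6107

1.6107


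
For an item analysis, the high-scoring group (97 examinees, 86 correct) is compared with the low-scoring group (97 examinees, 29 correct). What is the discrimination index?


p_upper = 86/97 = 0.8866
p_lower = 29/97 = 0.299
D = 0.8866 - 0.299 = 0.5876

0.5876


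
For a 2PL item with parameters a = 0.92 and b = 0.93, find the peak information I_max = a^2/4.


For 2PL, max info at theta = b = 0.93
I_max = a^2 / 4 = 0.92^2 / 4
= 0.8464 / 4
I_max = 0.2116

0.2116


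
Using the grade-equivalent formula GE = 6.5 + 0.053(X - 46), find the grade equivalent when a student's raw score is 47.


raw - median = 47 - 46 = 1
slope * diff = 0.053 * 1 = 0.053
GE = 6.5 + 0.053
GE = 6.553

6.553


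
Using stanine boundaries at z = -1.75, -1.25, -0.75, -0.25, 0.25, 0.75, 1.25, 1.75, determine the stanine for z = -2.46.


Stanine boundaries: [-1.75, -1.25, -0.75, -0.25, 0.25, 0.75, 1.25, 1.75]
z = -2.46
Check each boundary:
  z < -1.75
  z < -1.25
  z < -0.75
  z < -0.25
  z < 0.25
  z < 0.75
  z < 1.25
  z < 1.75
Highest qualifying boundary gives stanine = 1

1


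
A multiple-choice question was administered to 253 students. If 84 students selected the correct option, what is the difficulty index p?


Item difficulty p = number correct / total examinees
p = 84 / 253
p = 0.332

0.332


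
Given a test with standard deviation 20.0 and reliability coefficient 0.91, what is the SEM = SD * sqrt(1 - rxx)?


SEM = SD * sqrt(1 - rxx)
SEM = 20.0 * sqrt(1 - 0.91)
SEM = 20.0 * sqrt(0.09) = 20.0 * 0.3
SEM = 6.0

6.0


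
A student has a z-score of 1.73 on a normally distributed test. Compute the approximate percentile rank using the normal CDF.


CDF(z) = 0.5 * (1 + erf(z/sqrt(2)))
erf(1.2233) = 0.9164
CDF = 0.9582
Percentile rank = 0.9582 * 100 = 95.82

95.82


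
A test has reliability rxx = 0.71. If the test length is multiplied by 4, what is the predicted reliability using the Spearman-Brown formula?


r_new = (n * rxx) / (1 + (n-1) * rxx)
r_new = (4 * 0.71) / (1 + 3 * 0.71)
r_new = 2.84 / 3.13
r_new = 0.9073

0.9073


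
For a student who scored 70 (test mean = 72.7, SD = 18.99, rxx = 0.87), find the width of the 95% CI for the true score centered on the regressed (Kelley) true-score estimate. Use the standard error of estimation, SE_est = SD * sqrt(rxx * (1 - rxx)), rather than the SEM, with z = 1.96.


True score estimate = 0.87*70 + 0.13*72.7 = 70.351
SE_est = SD * sqrt(rxx * (1 - rxx)) = 18.99 * sqrt(0.87 * 0.13) = 18.99 * sqrt(0.1131) = 6.386402
CI = T_est +/- z * SE_est, so width = 2 * z * SE_est = 2 * 1.96 * 6.386402
Width = 25.0347

25.0347


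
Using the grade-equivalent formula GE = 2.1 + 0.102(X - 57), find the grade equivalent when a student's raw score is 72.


raw - median = 72 - 57 = 15
slope * diff = 0.102 * 15 = 1.53
GE = 2.1 + 1.53
GE = 3.63

3.63


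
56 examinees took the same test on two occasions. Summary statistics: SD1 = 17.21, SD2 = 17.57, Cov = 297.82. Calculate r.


r = cov(X,Y) / (SD_X * SD_Y)
r = 297.82 / (17.21 * 17.57)
r = 297.82 / 302.3797
r = 0.9849

0.9849


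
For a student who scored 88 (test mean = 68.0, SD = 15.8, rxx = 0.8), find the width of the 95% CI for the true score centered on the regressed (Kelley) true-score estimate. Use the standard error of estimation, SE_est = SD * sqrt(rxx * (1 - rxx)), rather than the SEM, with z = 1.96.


True score estimate = 0.8*88 + 0.2*68.0 = 84.0
SE_est = SD * sqrt(rxx * (1 - rxx)) = 15.8 * sqrt(0.8 * 0.2) = 15.8 * sqrt(0.16) = 6.32
CI = T_est +/- z * SE_est, so width = 2 * z * SE_est = 2 * 1.96 * 6.32
Width = 24.7744

24.7744


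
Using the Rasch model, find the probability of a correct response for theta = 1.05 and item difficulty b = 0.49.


theta - b = 1.05 - 0.49 = 0.56
exp(-(theta - b)) = exp(-0.56) = 0.5712
P = 1 / (1 + 0.5712)
P = 0.6365

0.6365


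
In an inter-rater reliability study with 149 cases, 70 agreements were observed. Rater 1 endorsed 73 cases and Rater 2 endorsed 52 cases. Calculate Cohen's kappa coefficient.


P_o = 70/149 = 0.469799
P_e = (73*52 + 76*97) / 22201 = 0.50304
kappa = (P_o - P_e) / (1 - P_e)
kappa = (0.469799 - 0.50304) / (1 - 0.50304)
kappa = -0.0669

-0.0669


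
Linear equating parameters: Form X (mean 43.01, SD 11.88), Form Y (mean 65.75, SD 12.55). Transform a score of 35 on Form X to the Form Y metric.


slope = SD_Y / SD_X = 12.55 / 11.88 ~ 1.0564
intercept = mean_Y - slope * mean_X = 65.75 - (12.55 / 11.88) * 43.01 ~ 20.3144
Y = slope * X + intercept. To avoid rounding drift from the rounded slope/intercept, evaluate the equivalent form Y = mean_Y + SD_Y * (X - mean_X) / SD_X at full precision:
Y = 65.75 + 12.55 * (35 - 43.01) / 11.88
Y = 65.75 - 12.55 * 8.01 / 11.88
Y = 65.75 - 100.5255 / 11.88
Y = 65.75 - 8.4617
Y = 57.2883

57.2883


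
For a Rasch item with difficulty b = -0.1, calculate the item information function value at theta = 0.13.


P = 1/(1+exp(-(0.13--0.1))) = 0.5572
I = P*(1-P) = 0.5572 * 0.4428
I = 0.2467

0.2467


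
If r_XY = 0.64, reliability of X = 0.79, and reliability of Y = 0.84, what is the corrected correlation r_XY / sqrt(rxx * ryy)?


r_corrected = rxy / sqrt(rxx * ryy)
= 0.64 / sqrt(0.79 * 0.84)
= 0.64 / sqrt(0.6636)
= 0.64 / 0.814616
r_corrected = 0.7856

0.7856


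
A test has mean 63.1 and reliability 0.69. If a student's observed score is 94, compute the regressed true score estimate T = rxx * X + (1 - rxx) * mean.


T_est = rxx * X + (1 - rxx) * mean
T_est = 0.69 * 94 + 0.31 * 63.1
T_est = 64.86 + 19.561
T_est = 84.421

84.421


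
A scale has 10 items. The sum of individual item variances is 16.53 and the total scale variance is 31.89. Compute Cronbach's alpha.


alpha = (k/(k-1)) * (1 - sum(si^2)/s_total^2)
= (10/9) * (1 - 16.53/31.89)
alpha = 0.5352

0.5352


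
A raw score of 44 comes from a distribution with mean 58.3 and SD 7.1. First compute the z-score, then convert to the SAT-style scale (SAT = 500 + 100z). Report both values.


z = (X - mean) / SD = (44 - 58.3) / 7.1
z = -14.3 / 7.1
z = -2.0141
SAT-scale = SAT = 500 + 100z
Carry z at full precision (z = -14.3 / 7.1) into the conversion:
SAT-scale = 500 + 100 * (-14.3 / 7.1) = 500 + -1430 / 7.1
SAT-scale = 500 + -201.4085
SAT-scale = 298.5915

298.5915


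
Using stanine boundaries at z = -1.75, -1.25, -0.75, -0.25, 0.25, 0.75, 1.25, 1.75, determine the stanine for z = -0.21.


Stanine boundaries: [-1.75, -1.25, -0.75, -0.25, 0.25, 0.75, 1.25, 1.75]
z = -0.21
Check each boundary:
  z >= -1.75 -> could be stanine 2
  z >= -1.25 -> could be stanine 3
  z >= -0.75 -> could be stanine 4
  z >= -0.25 -> could be stanine 5
  z < 0.25
  z < 0.75
  z < 1.25
  z < 1.75
Highest qualifying boundary gives stanine = 5

5


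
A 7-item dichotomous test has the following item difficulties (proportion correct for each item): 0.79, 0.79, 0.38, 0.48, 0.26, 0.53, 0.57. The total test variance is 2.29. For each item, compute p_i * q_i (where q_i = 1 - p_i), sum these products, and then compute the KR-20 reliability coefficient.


For each item, compute p_i * q_i:
  Item 1: 0.79 * 0.21 = 0.1659
  Item 2: 0.79 * 0.21 = 0.1659
  Item 3: 0.38 * 0.62 = 0.2356
  Item 4: 0.48 * 0.52 = 0.2496
  Item 5: 0.26 * 0.74 = 0.1924
  Item 6: 0.53 * 0.47 = 0.2491
  Item 7: 0.57 * 0.43 = 0.2451
Sum(p_i * q_i) = 0.1659 + 0.1659 + 0.2356 + 0.2496 + 0.1924 + 0.2491 + 0.2451 = 1.5036
KR-20 = (k/(k-1)) * (1 - Sum(p_i*q_i) / Var_total)
= (7/6) * (1 - 1.5036/2.29)
= 1.1667 * 0.3434
KR-20 = 0.4006

0.4006


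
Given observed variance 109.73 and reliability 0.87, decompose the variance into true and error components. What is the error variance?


var_true = rxx * var_obs = 0.87 * 109.73 = 95.4651
var_error = var_obs - var_true
var_error = 109.73 - 95.4651
var_error = 14.2649

14.2649


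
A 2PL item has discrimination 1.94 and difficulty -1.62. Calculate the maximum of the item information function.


For 2PL, max info at theta = b = -1.62
I_max = a^2 / 4 = 1.94^2 / 4
= 3.7636 / 4
I_max = 0.9409

0.9409


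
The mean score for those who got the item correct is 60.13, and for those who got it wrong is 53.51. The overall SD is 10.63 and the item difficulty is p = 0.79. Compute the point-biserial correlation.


q = 1 - p = 0.21
rpb = ((M1 - M0) / SD) * sqrt(p * q)
rpb = ((60.13 - 53.51) / 10.63) * sqrt(0.79 * 0.21)
rpb = 0.2537

0.2537


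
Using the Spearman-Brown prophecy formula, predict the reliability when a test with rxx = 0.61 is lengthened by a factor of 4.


r_new = (n * rxx) / (1 + (n-1) * rxx)
r_new = (4 * 0.61) / (1 + 3 * 0.61)
r_new = 2.44 / 2.83
r_new = 0.8622

0.8622


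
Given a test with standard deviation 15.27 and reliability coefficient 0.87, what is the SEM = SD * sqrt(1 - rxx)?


SEM = SD * sqrt(1 - rxx)
SEM = 15.27 * sqrt(1 - 0.87)
SEM = 15.27 * sqrt(0.13) = 15.27 * 0.360555
SEM = 5.5057

5.5057


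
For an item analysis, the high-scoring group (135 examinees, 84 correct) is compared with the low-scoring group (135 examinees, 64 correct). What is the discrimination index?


p_upper = 84/135 = 0.6222
p_lower = 64/135 = 0.4741
D = 0.6222 - 0.4741 = 0.1481

0.1481


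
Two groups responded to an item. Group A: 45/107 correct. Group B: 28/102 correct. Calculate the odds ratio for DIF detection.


Odds_A = 45/62 = 0.7258
Odds_B = 28/74 = 0.3784
OR = Odds_A / Odds_B = 0.7258 / 0.3784
Exactly, OR = (45 * 74) / (62 * 28) = 3330 / 1736
OR = 1.9182

1.9182


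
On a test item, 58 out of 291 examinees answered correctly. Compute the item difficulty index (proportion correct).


Item difficulty p = number correct / total examinees
p = 58 / 291
p = 0.1993

0.1993


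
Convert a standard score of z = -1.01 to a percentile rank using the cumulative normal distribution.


CDF(z) = 0.5 * (1 + erf(z/sqrt(2)))
erf(-0.7142) = -0.6875
CDF = 0.1562
Percentile rank = 0.1562 * 100 = 15.62

15.62


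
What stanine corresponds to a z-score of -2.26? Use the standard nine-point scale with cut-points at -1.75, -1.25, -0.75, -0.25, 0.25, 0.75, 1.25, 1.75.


Stanine boundaries: [-1.75, -1.25, -0.75, -0.25, 0.25, 0.75, 1.25, 1.75]
z = -2.26
Check each boundary:
  z < -1.75
  z < -1.25
  z < -0.75
  z < -0.25
  z < 0.25
  z < 0.75
  z < 1.25
  z < 1.75
Highest qualifying boundary gives stanine = 1

1


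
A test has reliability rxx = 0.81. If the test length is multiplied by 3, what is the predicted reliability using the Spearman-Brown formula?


r_new = (n * rxx) / (1 + (n-1) * rxx)
r_new = (3 * 0.81) / (1 + 2 * 0.81)
r_new = 2.43 / 2.62
r_new = 0.9275

0.9275


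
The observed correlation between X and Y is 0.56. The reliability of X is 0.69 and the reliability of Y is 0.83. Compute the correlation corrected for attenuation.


r_corrected = rxy / sqrt(rxx * ryy)
= 0.56 / sqrt(0.69 * 0.83)
= 0.56 / sqrt(0.5727)
= 0.56 / 0.756769
r_corrected = 0.74

0.74


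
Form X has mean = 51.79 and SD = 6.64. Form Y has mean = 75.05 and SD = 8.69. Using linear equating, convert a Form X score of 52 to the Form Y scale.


slope = SD_Y / SD_X = 8.69 / 6.64 ~ 1.3087
intercept = mean_Y - slope * mean_X = 75.05 - (8.69 / 6.64) * 51.79 ~ 7.2706
Y = slope * X + intercept. To avoid rounding drift from the rounded slope/intercept, evaluate the equivalent form Y = mean_Y + SD_Y * (X - mean_X) / SD_X at full precision:
Y = 75.05 + 8.69 * (52 - 51.79) / 6.64
Y = 75.05 + 8.69 * 0.21 / 6.64
Y = 75.05 + 1.8249 / 6.64
Y = 75.05 + 0.2748
Y = 75.3248

75.3248


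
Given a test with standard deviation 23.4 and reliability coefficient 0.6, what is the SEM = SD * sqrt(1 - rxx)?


SEM = SD * sqrt(1 - rxx)
SEM = 23.4 * sqrt(1 - 0.6)
SEM = 23.4 * sqrt(0.4) = 23.4 * 0.632456
SEM = 14.7995

14.7995


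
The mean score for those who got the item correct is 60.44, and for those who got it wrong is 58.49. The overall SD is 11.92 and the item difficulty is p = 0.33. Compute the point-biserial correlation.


q = 1 - p = 0.67
rpb = ((M1 - M0) / SD) * sqrt(p * q)
rpb = ((60.44 - 58.49) / 11.92) * sqrt(0.33 * 0.67)
rpb = 0.0769

0.0769


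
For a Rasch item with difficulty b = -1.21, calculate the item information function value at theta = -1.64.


P = 1/(1+exp(-(-1.64--1.21))) = 0.3941
I = P*(1-P) = 0.3941 * 0.6059
I = 0.2388

0.2388


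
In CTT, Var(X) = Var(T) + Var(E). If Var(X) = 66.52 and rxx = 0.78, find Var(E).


var_true = rxx * var_obs = 0.78 * 66.52 = 51.8856
var_error = var_obs - var_true
var_error = 66.52 - 51.8856
var_error = 14.6344

14.6344


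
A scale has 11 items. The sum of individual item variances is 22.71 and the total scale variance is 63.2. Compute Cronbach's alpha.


alpha = (k/(k-1)) * (1 - sum(si^2)/s_total^2)
= (11/10) * (1 - 22.71/63.2)
alpha = 0.7047

0.7047


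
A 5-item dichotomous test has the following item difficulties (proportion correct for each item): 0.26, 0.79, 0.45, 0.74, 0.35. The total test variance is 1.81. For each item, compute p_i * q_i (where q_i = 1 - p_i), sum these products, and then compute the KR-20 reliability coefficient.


For each item, compute p_i * q_i:
  Item 1: 0.26 * 0.74 = 0.1924
  Item 2: 0.79 * 0.21 = 0.1659
  Item 3: 0.45 * 0.55 = 0.2475
  Item 4: 0.74 * 0.26 = 0.1924
  Item 5: 0.35 * 0.65 = 0.2275
Sum(p_i * q_i) = 0.1924 + 0.1659 + 0.2475 + 0.1924 + 0.2275 = 1.0257
KR-20 = (k/(k-1)) * (1 - Sum(p_i*q_i) / Var_total)
= (5/4) * (1 - 1.0257/1.81)
= 1.25 * 0.4333
KR-20 = 0.5416

0.5416


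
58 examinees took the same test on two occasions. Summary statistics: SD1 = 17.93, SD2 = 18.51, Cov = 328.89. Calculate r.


r = cov(X,Y) / (SD_X * SD_Y)
r = 328.89 / (17.93 * 18.51)
r = 328.89 / 331.8843
r = 0.991

0.991


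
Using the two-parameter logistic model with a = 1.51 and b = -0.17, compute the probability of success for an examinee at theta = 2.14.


a*(theta - b) = 1.51 * (2.14 - -0.17) = 3.4881
exp(-3.4881) = 0.0306
P = 1 / (1 + 0.0306)
P = 0.9703

0.9703


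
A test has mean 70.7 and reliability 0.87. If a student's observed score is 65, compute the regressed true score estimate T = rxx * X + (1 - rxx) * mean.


T_est = rxx * X + (1 - rxx) * mean
T_est = 0.87 * 65 + 0.13 * 70.7
T_est = 56.55 + 9.191
T_est = 65.741

65.741


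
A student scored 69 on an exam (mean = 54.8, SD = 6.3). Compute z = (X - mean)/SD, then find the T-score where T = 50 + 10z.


z = (X - mean) / SD = (69 - 54.8) / 6.3
z = 14.2 / 6.3
z = 2.254
T-score = T = 50 + 10z
Carry z at full precision (z = 14.2 / 6.3) into the conversion:
T-score = 50 + 10 * (14.2 / 6.3) = 50 + 142 / 6.3
T-score = 50 + 22.5397
T-score = 72.5397

72.5397


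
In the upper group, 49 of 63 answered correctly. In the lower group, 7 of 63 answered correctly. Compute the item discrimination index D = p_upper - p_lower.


p_upper = 49/63 = 0.7778
p_lower = 7/63 = 0.1111
D = 0.7778 - 0.1111 = 0.6667

0.6667


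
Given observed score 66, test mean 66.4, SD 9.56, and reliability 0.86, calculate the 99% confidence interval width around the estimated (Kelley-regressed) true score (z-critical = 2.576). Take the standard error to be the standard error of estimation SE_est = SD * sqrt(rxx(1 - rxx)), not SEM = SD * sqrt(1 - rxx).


True score estimate = 0.86*66 + 0.14*66.4 = 66.056
SE_est = SD * sqrt(rxx * (1 - rxx)) = 9.56 * sqrt(0.86 * 0.14) = 9.56 * sqrt(0.1204) = 3.317196
CI = T_est +/- z * SE_est, so width = 2 * z * SE_est = 2 * 2.576 * 3.317196
Width = 17.0902

17.0902


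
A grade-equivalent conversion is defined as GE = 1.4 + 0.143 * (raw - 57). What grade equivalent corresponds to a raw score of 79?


raw - median = 79 - 57 = 22
slope * diff = 0.143 * 22 = 3.146
GE = 1.4 + 3.146
GE = 4.546

4.546


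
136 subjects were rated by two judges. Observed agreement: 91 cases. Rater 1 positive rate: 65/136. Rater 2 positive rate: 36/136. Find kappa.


P_o = 91/136 = 0.669118
P_e = (65*36 + 71*100) / 18496 = 0.510381
kappa = (P_o - P_e) / (1 - P_e)
kappa = (0.669118 - 0.510381) / (1 - 0.510381)
kappa = 0.3242

0.3242


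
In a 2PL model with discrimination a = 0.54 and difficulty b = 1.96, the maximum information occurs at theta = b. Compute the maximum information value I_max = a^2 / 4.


For 2PL, max info at theta = b = 1.96
I_max = a^2 / 4 = 0.54^2 / 4
= 0.2916 / 4
I_max = 0.0729

0.0729


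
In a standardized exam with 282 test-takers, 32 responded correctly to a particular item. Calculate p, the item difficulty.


Item difficulty p = number correct / total examinees
p = 32 / 282
p = 0.1135

0.1135


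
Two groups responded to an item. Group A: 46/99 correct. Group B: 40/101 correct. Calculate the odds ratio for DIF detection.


Odds_A = 46/53 = 0.8679
Odds_B = 40/61 = 0.6557
OR = Odds_A / Odds_B = 0.8679 / 0.6557
Exactly, OR = (46 * 61) / (53 * 40) = 2806 / 2120
OR = 1.3236

1.3236


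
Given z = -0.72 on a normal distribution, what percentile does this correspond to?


CDF(z) = 0.5 * (1 + erf(z/sqrt(2)))
erf(-0.5091) = -0.5285
CDF = 0.2358
Percentile rank = 0.2358 * 100 = 23.58

23.58


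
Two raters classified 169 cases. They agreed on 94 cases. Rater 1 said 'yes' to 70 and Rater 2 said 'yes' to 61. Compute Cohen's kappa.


P_o = 94/169 = 0.556213
P_e = (70*61 + 99*108) / 28561 = 0.523861
kappa = (P_o - P_e) / (1 - P_e)
kappa = (0.556213 - 0.523861) / (1 - 0.523861)
kappa = 0.0679

0.0679


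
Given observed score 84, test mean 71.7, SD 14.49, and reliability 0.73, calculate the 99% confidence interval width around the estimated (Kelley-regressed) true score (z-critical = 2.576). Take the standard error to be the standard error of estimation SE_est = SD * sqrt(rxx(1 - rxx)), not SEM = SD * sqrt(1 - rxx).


True score estimate = 0.73*84 + 0.27*71.7 = 80.679
SE_est = SD * sqrt(rxx * (1 - rxx)) = 14.49 * sqrt(0.73 * 0.27) = 14.49 * sqrt(0.1971) = 6.432973
CI = T_est +/- z * SE_est, so width = 2 * z * SE_est = 2 * 2.576 * 6.432973
Width = 33.1427

33.1427


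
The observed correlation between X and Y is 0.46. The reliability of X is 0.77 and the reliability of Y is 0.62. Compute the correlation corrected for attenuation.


r_corrected = rxy / sqrt(rxx * ryy)
= 0.46 / sqrt(0.77 * 0.62)
= 0.46 / sqrt(0.4774)
= 0.46 / 0.690941
r_corrected = 0.6658

0.6658


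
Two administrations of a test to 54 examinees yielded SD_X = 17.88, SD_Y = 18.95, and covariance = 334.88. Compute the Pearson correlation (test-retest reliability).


r = cov(X,Y) / (SD_X * SD_Y)
r = 334.88 / (17.88 * 18.95)
r = 334.88 / 338.826
r = 0.9884

0.9884


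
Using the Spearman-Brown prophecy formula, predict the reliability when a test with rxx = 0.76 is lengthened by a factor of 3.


r_new = (n * rxx) / (1 + (n-1) * rxx)
r_new = (3 * 0.76) / (1 + 2 * 0.76)
r_new = 2.28 / 2.52
r_new = 0.9048

0.9048


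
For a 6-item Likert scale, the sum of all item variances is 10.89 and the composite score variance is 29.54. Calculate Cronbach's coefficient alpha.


alpha = (k/(k-1)) * (1 - sum(si^2)/s_total^2)
= (6/5) * (1 - 10.89/29.54)
alpha = 0.7576

0.7576


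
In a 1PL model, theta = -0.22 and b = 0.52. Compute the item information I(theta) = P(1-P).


P = 1/(1+exp(-(-0.22-0.52))) = 0.323
I = P*(1-P) = 0.323 * 0.677
I = 0.2187

0.2187


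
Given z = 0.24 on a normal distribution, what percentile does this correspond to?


CDF(z) = 0.5 * (1 + erf(z/sqrt(2)))
erf(0.1697) = 0.1897
CDF = 0.5948
Percentile rank = 0.5948 * 100 = 59.48

59.48


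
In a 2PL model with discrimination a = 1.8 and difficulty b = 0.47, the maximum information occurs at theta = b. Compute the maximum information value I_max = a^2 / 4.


For 2PL, max info at theta = b = 0.47
I_max = a^2 / 4 = 1.8^2 / 4
= 3.24 / 4
I_max = 0.81

0.81


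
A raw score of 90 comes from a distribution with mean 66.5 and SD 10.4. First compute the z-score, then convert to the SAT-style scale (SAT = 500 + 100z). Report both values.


z = (X - mean) / SD = (90 - 66.5) / 10.4
z = 23.5 / 10.4
z = 2.2596
SAT-scale = SAT = 500 + 100z
Carry z at full precision (z = 23.5 / 10.4) into the conversion:
SAT-scale = 500 + 100 * (23.5 / 10.4) = 500 + 2350 / 10.4
SAT-scale = 500 + 225.9615
SAT-scale = 725.9615

725.9615


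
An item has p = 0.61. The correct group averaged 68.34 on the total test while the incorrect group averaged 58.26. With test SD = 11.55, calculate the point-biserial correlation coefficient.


q = 1 - p = 0.39
rpb = ((M1 - M0) / SD) * sqrt(p * q)
rpb = ((68.34 - 58.26) / 11.55) * sqrt(0.61 * 0.39)
rpb = 0.4257

0.4257


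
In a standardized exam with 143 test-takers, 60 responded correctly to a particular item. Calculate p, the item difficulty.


Item difficulty p = number correct / total examinees
p = 60 / 143
p = 0.4196

0.4196


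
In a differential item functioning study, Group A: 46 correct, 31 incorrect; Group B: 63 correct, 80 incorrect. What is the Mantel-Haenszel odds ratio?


Odds_A = 46/31 = 1.4839
Odds_B = 63/80 = 0.7875
OR = Odds_A / Odds_B = 1.4839 / 0.7875
Exactly, OR = (46 * 80) / (31 * 63) = 3680 / 1953
OR = 1.8843

1.8843


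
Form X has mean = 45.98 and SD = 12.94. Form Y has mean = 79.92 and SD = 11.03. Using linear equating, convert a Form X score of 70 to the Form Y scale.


slope = SD_Y / SD_X = 11.03 / 12.94 ~ 0.8524
intercept = mean_Y - slope * mean_X = 79.92 - (11.03 / 12.94) * 45.98 ~ 40.7268
Y = slope * X + intercept. To avoid rounding drift from the rounded slope/intercept, evaluate the equivalent form Y = mean_Y + SD_Y * (X - mean_X) / SD_X at full precision:
Y = 79.92 + 11.03 * (70 - 45.98) / 12.94
Y = 79.92 + 11.03 * 24.02 / 12.94
Y = 79.92 + 264.9406 / 12.94
Y = 79.92 + 20.4745
Y = 100.3945

100.3945


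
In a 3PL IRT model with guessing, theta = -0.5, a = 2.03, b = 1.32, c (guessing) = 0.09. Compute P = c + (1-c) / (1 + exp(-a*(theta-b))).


logit = 2.03*(-0.5 - 1.32) = -3.6946
P* = 1/(1 + exp(--3.6946)) = 0.0243
P = 0.09 + (1 - 0.09) * 0.0243
P = 0.1121

0.1121


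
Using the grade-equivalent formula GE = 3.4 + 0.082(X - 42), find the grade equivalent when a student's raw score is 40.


raw - median = 40 - 42 = -2
slope * diff = 0.082 * -2 = -0.164
GE = 3.4 + -0.164
GE = 3.236

3.236


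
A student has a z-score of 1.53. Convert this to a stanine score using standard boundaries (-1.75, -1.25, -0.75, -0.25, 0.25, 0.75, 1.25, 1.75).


Stanine boundaries: [-1.75, -1.25, -0.75, -0.25, 0.25, 0.75, 1.25, 1.75]
z = 1.53
Check each boundary:
  z >= -1.75 -> could be stanine 2
  z >= -1.25 -> could be stanine 3
  z >= -0.75 -> could be stanine 4
  z >= -0.25 -> could be stanine 5
  z >= 0.25 -> could be stanine 6
  z >= 0.75 -> could be stanine 7
  z >= 1.25 -> could be stanine 8
  z < 1.75
Highest qualifying boundary gives stanine = 8

8


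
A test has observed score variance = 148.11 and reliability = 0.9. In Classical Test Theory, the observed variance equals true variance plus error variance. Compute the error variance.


var_true = rxx * var_obs = 0.9 * 148.11 = 133.299
var_error = var_obs - var_true
var_error = 148.11 - 133.299
var_error = 14.811

14.811


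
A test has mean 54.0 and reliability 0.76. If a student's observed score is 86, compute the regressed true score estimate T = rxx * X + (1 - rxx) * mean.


T_est = rxx * X + (1 - rxx) * mean
T_est = 0.76 * 86 + 0.24 * 54.0
T_est = 65.36 + 12.96
T_est = 78.32

78.32


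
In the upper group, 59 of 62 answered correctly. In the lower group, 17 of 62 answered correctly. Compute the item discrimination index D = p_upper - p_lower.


p_upper = 59/62 = 0.9516
p_lower = 17/62 = 0.2742
D = 0.9516 - 0.2742 = 0.6774

0.6774


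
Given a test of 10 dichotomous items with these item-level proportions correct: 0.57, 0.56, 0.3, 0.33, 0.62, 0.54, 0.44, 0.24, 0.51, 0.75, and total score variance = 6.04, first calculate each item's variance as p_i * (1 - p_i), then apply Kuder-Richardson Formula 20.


For each item, compute p_i * q_i:
  Item 1: 0.57 * 0.43 = 0.2451
  Item 2: 0.56 * 0.44 = 0.2464
  Item 3: 0.3 * 0.7 = 0.21
  Item 4: 0.33 * 0.67 = 0.2211
  Item 5: 0.62 * 0.38 = 0.2356
  Item 6: 0.54 * 0.46 = 0.2484
  Item 7: 0.44 * 0.56 = 0.2464
  Item 8: 0.24 * 0.76 = 0.1824
  Item 9: 0.51 * 0.49 = 0.2499
  Item 10: 0.75 * 0.25 = 0.1875
Sum(p_i * q_i) = 0.2451 + 0.2464 + 0.21 + 0.2211 + 0.2356 + 0.2484 + 0.2464 + 0.1824 + 0.2499 + 0.1875 = 2.2728
KR-20 = (k/(k-1)) * (1 - Sum(p_i*q_i) / Var_total)
= (10/9) * (1 - 2.2728/6.04)
= 1.1111 * 0.6237
KR-20 = 0.693

0.693


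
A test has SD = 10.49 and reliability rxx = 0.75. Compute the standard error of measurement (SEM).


SEM = SD * sqrt(1 - rxx)
SEM = 10.49 * sqrt(1 - 0.75)
SEM = 10.49 * sqrt(0.25) = 10.49 * 0.5
SEM = 5.245

5.245


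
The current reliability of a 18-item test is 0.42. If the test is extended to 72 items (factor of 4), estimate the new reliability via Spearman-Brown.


r_new = (n * rxx) / (1 + (n-1) * rxx)
r_new = (4 * 0.42) / (1 + 3 * 0.42)
r_new = 1.68 / 2.26
r_new = 0.7434

0.7434


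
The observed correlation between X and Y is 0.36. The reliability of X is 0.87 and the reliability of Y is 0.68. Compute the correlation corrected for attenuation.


r_corrected = rxy / sqrt(rxx * ryy)
= 0.36 / sqrt(0.87 * 0.68)
= 0.36 / sqrt(0.5916)
= 0.36 / 0.769155
r_corrected = 0.468

0.468


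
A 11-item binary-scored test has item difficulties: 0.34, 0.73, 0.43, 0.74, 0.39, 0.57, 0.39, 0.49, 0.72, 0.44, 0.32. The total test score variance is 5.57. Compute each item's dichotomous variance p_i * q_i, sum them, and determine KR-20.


For each item, compute p_i * q_i:
  Item 1: 0.34 * 0.66 = 0.2244
  Item 2: 0.73 * 0.27 = 0.1971
  Item 3: 0.43 * 0.57 = 0.2451
  Item 4: 0.74 * 0.26 = 0.1924
  Item 5: 0.39 * 0.61 = 0.2379
  Item 6: 0.57 * 0.43 = 0.2451
  Item 7: 0.39 * 0.61 = 0.2379
  Item 8: 0.49 * 0.51 = 0.2499
  Item 9: 0.72 * 0.28 = 0.2016
  Item 10: 0.44 * 0.56 = 0.2464
  Item 11: 0.32 * 0.68 = 0.2176
Sum(p_i * q_i) = 0.2244 + 0.1971 + 0.2451 + 0.1924 + 0.2379 + 0.2451 + 0.2379 + 0.2499 + 0.2016 + 0.2464 + 0.2176 = 2.4954
KR-20 = (k/(k-1)) * (1 - Sum(p_i*q_i) / Var_total)
= (11/10) * (1 - 2.4954/5.57)
= 1.1 * 0.552
KR-20 = 0.6072

0.6072


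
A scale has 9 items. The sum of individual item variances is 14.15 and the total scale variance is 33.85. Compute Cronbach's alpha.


alpha = (k/(k-1)) * (1 - sum(si^2)/s_total^2)
= (9/8) * (1 - 14.15/33.85)
alpha = 0.6547

0.6547


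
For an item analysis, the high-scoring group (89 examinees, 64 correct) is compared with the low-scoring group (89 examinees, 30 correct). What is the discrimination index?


p_upper = 64/89 = 0.7191
p_lower = 30/89 = 0.3371
D = 0.7191 - 0.3371 = 0.382

0.382


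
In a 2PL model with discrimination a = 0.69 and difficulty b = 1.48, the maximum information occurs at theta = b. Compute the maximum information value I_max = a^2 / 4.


For 2PL, max info at theta = b = 1.48
I_max = a^2 / 4 = 0.69^2 / 4
= 0.4761 / 4
I_max = 0.119

0.119


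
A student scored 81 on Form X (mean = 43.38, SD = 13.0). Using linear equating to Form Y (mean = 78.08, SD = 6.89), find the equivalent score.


slope = SD_Y / SD_X = 6.89 / 13.0 ~ 0.53
intercept = mean_Y - slope * mean_X = 78.08 - (6.89 / 13.0) * 43.38 ~ 55.0886
Y = slope * X + intercept. To avoid rounding drift from the rounded slope/intercept, evaluate the equivalent form Y = mean_Y + SD_Y * (X - mean_X) / SD_X at full precision:
Y = 78.08 + 6.89 * (81 - 43.38) / 13.0
Y = 78.08 + 6.89 * 37.62 / 13.0
Y = 78.08 + 259.2018 / 13.0
Y = 78.08 + 19.9386
Y = 98.0186

98.0186


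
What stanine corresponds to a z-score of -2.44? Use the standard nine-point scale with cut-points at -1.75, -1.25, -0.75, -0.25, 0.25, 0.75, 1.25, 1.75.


Stanine boundaries: [-1.75, -1.25, -0.75, -0.25, 0.25, 0.75, 1.25, 1.75]
z = -2.44
Check each boundary:
  z < -1.75
  z < -1.25
  z < -0.75
  z < -0.25
  z < 0.25
  z < 0.75
  z < 1.25
  z < 1.75
Highest qualifying boundary gives stanine = 1

1


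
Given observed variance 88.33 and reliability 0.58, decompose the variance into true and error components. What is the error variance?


var_true = rxx * var_obs = 0.58 * 88.33 = 51.2314
var_error = var_obs - var_true
var_error = 88.33 - 51.2314
var_error = 37.0986

37.0986


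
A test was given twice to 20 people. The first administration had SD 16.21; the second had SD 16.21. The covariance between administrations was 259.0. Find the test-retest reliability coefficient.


r = cov(X,Y) / (SD_X * SD_Y)
r = 259.0 / (16.21 * 16.21)
r = 259.0 / 262.7641
r = 0.9857

0.9857
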